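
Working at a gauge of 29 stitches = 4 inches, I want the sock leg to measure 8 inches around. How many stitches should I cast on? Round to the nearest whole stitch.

CO 58 sts.

29 stitches / 4 in = 7.25 stitches per inch.
8 × 7.25 = 58.00 stitches.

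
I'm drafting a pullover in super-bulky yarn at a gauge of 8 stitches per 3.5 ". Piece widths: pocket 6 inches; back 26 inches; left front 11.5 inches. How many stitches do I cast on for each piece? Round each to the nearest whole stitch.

pocket 14; back 59; left front 26.

Rate = 8/3.5 = 2.286 sts per in.
pocket: 6 × 2.286 = 13.71 → 14.
back: 26 × 2.286 = 59.43 → 59.
left front: 11.5 × 2.286 = 26.29 → 26.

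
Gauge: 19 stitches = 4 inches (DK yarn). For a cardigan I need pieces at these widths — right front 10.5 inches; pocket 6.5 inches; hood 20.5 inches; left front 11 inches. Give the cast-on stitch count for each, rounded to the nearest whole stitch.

right front 50; pocket 31; hood 97; left front 52.

Rate = 19/4 = 4.75 sts per in.
right front: 10.5 × 4.75 = 49.88 → 50.
pocket: 6.5 × 4.75 = 30.88 → 31.
hood: 20.5 × 4.75 = 97.38 → 97.
left front: 11 × 4.75 = 52.25 → 52.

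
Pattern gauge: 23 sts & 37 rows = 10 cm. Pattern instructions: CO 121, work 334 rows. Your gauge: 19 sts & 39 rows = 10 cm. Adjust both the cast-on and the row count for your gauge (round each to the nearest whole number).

Cast on 100 stitches; work 352 rows.

Stitches: 121 × 19/23 = 99.96 → 100.
Rows: 334 × 39/37 = 352.05 → 352.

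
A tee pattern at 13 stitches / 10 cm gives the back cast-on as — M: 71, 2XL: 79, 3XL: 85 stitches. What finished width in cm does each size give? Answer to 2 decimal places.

13/10 = 1.3 sts per cm.
M: 71 / 1.3 = 54.615 → 54.62 cm.
2XL: 79 / 1.3 = 60.769 → 60.77 cm.
3XL: 85 / 1.3 = 65.385 → 65.38 cm.

M 54.62 cm; 2XL 60.77 cm; 3XL 65.38 cm.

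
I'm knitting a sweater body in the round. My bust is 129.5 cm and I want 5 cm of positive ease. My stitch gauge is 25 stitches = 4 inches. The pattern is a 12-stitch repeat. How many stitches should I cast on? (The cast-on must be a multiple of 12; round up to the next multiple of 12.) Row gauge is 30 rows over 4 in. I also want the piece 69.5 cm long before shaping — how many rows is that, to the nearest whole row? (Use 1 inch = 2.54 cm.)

Cast on 336 stitches; work 205 rows.

Finished = 129.5 + 5 = 134.5 cm.
134.5 cm × 1/2.54 = 52.95 inches.
25/4 = 6.25 sts per in; 52.95 × 6.25 = 330.95 sts.
Next multiple of 12 → 336.
69.5 cm = 27.36 inches; × 7.5 = 205.22 → 205 rows.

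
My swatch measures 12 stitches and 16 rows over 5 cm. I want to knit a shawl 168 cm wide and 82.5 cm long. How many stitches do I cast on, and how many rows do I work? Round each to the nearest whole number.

Stitch gauge = 12/5 = 2.4 sts/cm; 168 × 2.4 = 403.20 → 403 sts.
Row gauge = 16/5 = 3.2 rows/cm; 82.5 × 3.2 = 264.00 → 264 rows.

Cast on 403 stitches and work 264 rows.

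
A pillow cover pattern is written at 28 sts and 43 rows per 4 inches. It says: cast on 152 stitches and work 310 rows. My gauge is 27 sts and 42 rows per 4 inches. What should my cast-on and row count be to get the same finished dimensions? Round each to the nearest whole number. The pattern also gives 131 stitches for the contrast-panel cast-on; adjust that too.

Cast on 147 stitches; work 303 rows; contrast-panel cast-on 126 stitches.

Stitches: 152 × 27/28 = 146.57 → 147.
Rows: 310 × 42/43 = 302.79 → 303.
contrast-panel cast-on: 131 × 27/28 = 126.32 → 126.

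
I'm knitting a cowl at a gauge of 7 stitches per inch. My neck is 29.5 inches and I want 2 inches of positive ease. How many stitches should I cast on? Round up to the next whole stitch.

Finished = 29.5 + 2 = 31.5 in.
7 / 1 = 7 sts per inch.
31.50 × 7 = 220.50 sts.
→ 221 sts.

Cast on 221 stitches.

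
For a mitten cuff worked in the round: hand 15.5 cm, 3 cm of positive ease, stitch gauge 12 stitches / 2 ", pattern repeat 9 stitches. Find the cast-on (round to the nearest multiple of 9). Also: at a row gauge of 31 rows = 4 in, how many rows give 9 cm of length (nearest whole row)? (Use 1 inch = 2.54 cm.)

Finished = 15.5 + 3 = 18.5 cm.
18.5 cm × 1/2.54 = 7.28 inches.
12/2 = 6 sts per in; 7.28 × 6 = 43.70 sts.
Nearest multiple of 9 → 45.
9 cm = 3.54 inches; × 7.75 = 27.46 → 27 rows.

Cast on 45 stitches; work 27 rows.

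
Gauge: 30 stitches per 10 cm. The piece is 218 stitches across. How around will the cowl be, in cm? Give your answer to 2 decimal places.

30 stitches / 10 cm = 3 stitches per cm.
218 / 3 = 72.667 cm.

72.67 cm.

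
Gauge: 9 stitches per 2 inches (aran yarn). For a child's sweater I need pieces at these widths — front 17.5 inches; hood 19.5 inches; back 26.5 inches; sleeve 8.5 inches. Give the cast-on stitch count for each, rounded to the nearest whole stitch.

front 79; hood 88; back 119; sleeve 38.

Rate = 9/2 = 4.5 sts per in.
front: 17.5 × 4.5 = 78.75 → 79.
hood: 19.5 × 4.5 = 87.75 → 88.
back: 26.5 × 4.5 = 119.25 → 119.
sleeve: 8.5 × 4.5 = 38.25 → 38.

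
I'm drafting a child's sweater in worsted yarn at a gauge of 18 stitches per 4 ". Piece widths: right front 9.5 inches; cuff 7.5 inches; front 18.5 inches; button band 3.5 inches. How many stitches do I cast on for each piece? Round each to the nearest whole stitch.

Rate = 18/4 = 4.5 sts per in.
right front: 9.5 × 4.5 = 42.75 → 43.
cuff: 7.5 × 4.5 = 33.75 → 34.
front: 18.5 × 4.5 = 83.25 → 83.
button band: 3.5 × 4.5 = 15.75 → 16.

right front 43; cuff 34; front 83; button band 16.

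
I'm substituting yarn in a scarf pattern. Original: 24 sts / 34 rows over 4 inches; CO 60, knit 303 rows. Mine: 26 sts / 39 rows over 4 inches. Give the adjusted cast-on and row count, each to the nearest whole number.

Stitches: 60 × 26/24 = 65.00 → 65.
Rows: 303 × 39/34 = 347.56 → 348.

Cast on 65 stitches; work 348 rows.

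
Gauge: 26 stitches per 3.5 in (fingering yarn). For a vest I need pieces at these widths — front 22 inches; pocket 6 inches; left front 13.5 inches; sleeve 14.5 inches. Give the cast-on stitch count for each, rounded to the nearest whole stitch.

Rate = 26/3.5 = 7.429 sts per in.
front: 22 × 7.429 = 163.43 → 163.
pocket: 6 × 7.429 = 44.57 → 45.
left front: 13.5 × 7.429 = 100.29 → 100.
sleeve: 14.5 × 7.429 = 107.71 → 108.

front 163; pocket 45; left front 100; sleeve 108.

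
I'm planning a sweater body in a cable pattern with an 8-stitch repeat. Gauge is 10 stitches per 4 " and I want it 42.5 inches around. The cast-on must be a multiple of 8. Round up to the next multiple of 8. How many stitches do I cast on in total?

10 / 4 = 2.5 sts per inch.
42.5 × 2.5 = 106.25 sts.
Next multiple of 8: 112.

CO 112 sts.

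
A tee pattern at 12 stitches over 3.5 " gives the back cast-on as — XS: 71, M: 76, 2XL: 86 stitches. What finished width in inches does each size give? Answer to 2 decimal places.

XS 20.71 inches; M 22.17 inches; 2XL 25.08 inches.

12/3.5 = 3.429 sts per in.
XS: 71 / 3.429 = 20.708 → 20.71 in.
M: 76 / 3.429 = 22.167 → 22.17 in.
2XL: 86 / 3.429 = 25.083 → 25.08 in.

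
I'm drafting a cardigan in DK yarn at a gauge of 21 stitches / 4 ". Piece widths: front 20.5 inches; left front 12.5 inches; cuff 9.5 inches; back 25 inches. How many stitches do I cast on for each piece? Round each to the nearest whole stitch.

Rate = 21/4 = 5.25 sts per in.
front: 20.5 × 5.25 = 107.62 → 108.
left front: 12.5 × 5.25 = 65.62 → 66.
cuff: 9.5 × 5.25 = 49.88 → 50.
back: 25 × 5.25 = 131.25 → 131.

front 108; left front 66; cuff 50; back 131.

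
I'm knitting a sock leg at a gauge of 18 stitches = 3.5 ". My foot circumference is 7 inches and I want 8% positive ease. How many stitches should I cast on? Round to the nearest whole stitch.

Finished = 7 × 1.08 = 7.56 in.
18 / 3.5 = 5.143 sts per inch.
7.56 × 5.143 = 38.88 sts.
→ 39 sts.

CO 39 sts.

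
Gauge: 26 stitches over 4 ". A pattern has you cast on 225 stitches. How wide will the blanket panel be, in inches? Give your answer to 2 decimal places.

34.62 inches.

26 stitches / 4 inch = 6.5 stitches per inch.
225 / 6.5 = 34.615 inches.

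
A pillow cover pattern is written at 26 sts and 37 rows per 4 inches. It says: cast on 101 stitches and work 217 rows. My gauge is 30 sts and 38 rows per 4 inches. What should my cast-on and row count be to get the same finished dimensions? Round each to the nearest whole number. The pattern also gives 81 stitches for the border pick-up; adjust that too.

Stitches: 101 × 30/26 = 116.54 → 117.
Rows: 217 × 38/37 = 222.86 → 223.
border pick-up: 81 × 30/26 = 93.46 → 93.

Cast on 117 stitches; work 223 rows; border pick-up 93 stitches.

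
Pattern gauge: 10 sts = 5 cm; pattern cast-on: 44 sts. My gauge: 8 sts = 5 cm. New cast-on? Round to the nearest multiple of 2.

Scale factor = 8 / 10 = 0.800.
44 × 8 / 10 = 35.20 sts.
→ 36 sts.

36 stitches.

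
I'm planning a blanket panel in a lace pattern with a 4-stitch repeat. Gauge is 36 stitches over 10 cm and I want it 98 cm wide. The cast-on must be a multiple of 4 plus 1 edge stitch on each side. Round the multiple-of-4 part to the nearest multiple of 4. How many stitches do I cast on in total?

36 / 10 = 3.6 sts per cm.
98 × 3.6 = 352.80 sts.
Less 2 edge sts → 350.80 for the repeat.
Nearest multiple of 4: 352.
Add back 2 edge sts → 354.

354 stitches.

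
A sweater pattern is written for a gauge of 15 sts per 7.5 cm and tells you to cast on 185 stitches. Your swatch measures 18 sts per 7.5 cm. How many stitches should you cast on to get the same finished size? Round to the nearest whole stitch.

Cast on 222 stitches.

Scale factor = 18 / 15 = 1.200.
185 × 18 / 15 = 222.00 sts.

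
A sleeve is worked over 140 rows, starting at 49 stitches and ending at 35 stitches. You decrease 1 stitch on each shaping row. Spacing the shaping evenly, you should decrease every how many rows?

Decrease every 10th row.

Stitches to remove: |35 − 49| = 14.
Shaping rows needed: 14 / 1 = 14.
140 rows / 14 = every 10 rows.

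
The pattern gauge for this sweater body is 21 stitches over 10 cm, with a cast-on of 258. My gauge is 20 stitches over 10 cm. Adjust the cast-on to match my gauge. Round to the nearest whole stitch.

246 stitches.

Scale factor = 20 / 21 = 0.952.
258 × 20 / 21 = 245.71 sts.
→ 246 sts.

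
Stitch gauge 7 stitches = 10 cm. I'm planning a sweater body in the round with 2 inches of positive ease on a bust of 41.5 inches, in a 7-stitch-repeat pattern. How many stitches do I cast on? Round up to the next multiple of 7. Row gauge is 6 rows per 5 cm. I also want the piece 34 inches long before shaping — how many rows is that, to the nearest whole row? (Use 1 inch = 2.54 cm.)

Finished = 41.5 + 2 = 43.5 inches.
43.5 inches × 2.54 = 110.49 cm.
7/10 = 0.7 sts per cm; 110.49 × 0.7 = 77.34 sts.
Next multiple of 7 → 84.
34 inches = 86.36 cm; × 1.2 = 103.63 → 104 rows.

Cast on 84 stitches; work 104 rows.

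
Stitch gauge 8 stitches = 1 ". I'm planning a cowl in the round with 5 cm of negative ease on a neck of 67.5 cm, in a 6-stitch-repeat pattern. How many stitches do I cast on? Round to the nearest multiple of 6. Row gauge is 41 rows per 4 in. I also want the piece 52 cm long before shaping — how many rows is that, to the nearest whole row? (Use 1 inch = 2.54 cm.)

Finished = 67.5 − 5 = 62.5 cm.
62.5 cm × 1/2.54 = 24.61 inches.
8/1 = 8 sts per in; 24.61 × 8 = 196.85 sts.
Nearest multiple of 6 → 198.
52 cm = 20.47 inches; × 10.25 = 209.84 → 210 rows.

Cast on 198 stitches; work 210 rows.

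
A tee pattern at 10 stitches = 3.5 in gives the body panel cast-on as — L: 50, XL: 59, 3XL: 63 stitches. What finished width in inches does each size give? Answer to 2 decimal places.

10/3.5 = 2.857 sts per in.
L: 50 / 2.857 = 17.500 → 17.50 in.
XL: 59 / 2.857 = 20.650 → 20.65 in.
3XL: 63 / 2.857 = 22.050 → 22.05 in.

L 17.50 inches; XL 20.65 inches; 3XL 22.05 inches.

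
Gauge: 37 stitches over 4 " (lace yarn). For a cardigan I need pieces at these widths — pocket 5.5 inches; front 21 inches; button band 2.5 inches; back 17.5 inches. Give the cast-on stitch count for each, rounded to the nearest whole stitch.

pocket 51; front 194; button band 23; back 162.

Rate = 37/4 = 9.25 sts per in.
pocket: 5.5 × 9.25 = 50.88 → 51.
front: 21 × 9.25 = 194.25 → 194.
button band: 2.5 × 9.25 = 23.12 → 23.
back: 17.5 × 9.25 = 161.88 → 162.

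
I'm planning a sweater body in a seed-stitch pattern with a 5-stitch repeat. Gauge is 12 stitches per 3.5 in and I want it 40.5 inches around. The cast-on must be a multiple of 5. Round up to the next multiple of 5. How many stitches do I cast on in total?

12 / 3.5 = 3.429 sts per inch.
40.5 × 3.429 = 138.86 sts.
Next multiple of 5: 140.

Cast on 140 stitches.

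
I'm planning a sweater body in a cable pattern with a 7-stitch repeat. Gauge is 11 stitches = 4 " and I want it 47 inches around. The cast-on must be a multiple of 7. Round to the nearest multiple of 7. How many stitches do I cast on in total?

CO 126 sts.

11 / 4 = 2.75 sts per inch.
47 × 2.75 = 129.25 sts.
Nearest multiple of 7: 126.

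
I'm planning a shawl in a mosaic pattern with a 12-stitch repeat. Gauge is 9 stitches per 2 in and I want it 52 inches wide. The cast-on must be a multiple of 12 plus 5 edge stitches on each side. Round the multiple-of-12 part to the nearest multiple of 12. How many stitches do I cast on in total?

9 / 2 = 4.5 sts per inch.
52 × 4.5 = 234.00 sts.
Less 10 edge sts → 224.00 for the repeat.
Nearest multiple of 12: 228.
Add back 10 edge sts → 238.

Cast on 238 stitches.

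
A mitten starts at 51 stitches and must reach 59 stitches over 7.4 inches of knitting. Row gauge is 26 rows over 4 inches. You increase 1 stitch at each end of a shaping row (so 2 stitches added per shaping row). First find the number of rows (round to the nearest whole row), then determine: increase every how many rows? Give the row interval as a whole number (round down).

Increase every 12th row.

Rows = 7.4 × 6.5 = 48.1 → 48 rows.
Stitches to add: 8 → 4 shaping rows (at 2 st each).
48 / 4 = 12.00 → every 12 rows.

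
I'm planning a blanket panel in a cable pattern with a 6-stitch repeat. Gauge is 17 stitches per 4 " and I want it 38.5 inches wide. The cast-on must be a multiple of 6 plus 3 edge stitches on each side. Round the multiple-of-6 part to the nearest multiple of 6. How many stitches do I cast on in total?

17 / 4 = 4.25 sts per inch.
38.5 × 4.25 = 163.62 sts.
Less 6 edge sts → 157.62 for the repeat.
Nearest multiple of 6: 156.
Add back 6 edge sts → 162.

162 stitches.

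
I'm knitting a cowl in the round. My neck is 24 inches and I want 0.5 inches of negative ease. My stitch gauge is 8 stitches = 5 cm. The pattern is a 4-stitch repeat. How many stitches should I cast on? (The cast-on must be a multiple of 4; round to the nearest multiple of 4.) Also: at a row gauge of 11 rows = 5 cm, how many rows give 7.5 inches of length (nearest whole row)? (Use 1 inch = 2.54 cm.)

Finished = 24 − 0.5 = 23.5 inches.
23.5 inches × 2.54 = 59.69 cm.
8/5 = 1.6 sts per cm; 59.69 × 1.6 = 95.50 sts.
Nearest multiple of 4 → 96.
7.5 inches = 19.05 cm; × 2.2 = 41.91 → 42 rows.

Cast on 96 stitches; work 42 rows.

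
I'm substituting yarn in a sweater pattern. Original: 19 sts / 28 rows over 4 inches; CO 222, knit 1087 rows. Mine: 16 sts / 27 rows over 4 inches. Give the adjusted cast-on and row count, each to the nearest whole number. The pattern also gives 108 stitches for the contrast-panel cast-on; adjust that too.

Cast on 187 stitches; work 1048 rows; contrast-panel cast-on 91 stitches.

Stitches: 222 × 16/19 = 186.95 → 187.
Rows: 1087 × 27/28 = 1048.18 → 1048.
contrast-panel cast-on: 108 × 16/19 = 90.95 → 91.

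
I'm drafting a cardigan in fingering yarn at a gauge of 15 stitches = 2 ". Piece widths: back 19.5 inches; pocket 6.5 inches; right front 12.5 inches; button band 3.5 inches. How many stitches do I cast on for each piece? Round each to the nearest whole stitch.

back 146; pocket 49; right front 94; button band 26.

Rate = 15/2 = 7.5 sts per in.
back: 19.5 × 7.5 = 146.25 → 146.
pocket: 6.5 × 7.5 = 48.75 → 49.
right front: 12.5 × 7.5 = 93.75 → 94.
button band: 3.5 × 7.5 = 26.25 → 26.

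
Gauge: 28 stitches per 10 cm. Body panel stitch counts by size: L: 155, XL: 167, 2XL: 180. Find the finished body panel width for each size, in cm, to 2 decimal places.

L 55.36 cm; XL 59.64 cm; 2XL 64.29 cm.

28/10 = 2.8 sts per cm.
L: 155 / 2.8 = 55.357 → 55.36 cm.
XL: 167 / 2.8 = 59.643 → 59.64 cm.
2XL: 180 / 2.8 = 64.286 → 64.29 cm.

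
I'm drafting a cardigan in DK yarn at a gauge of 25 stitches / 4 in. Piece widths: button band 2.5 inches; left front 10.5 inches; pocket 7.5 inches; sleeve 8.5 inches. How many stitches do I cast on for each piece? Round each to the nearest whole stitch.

Rate = 25/4 = 6.25 sts per in.
button band: 2.5 × 6.25 = 15.62 → 16.
left front: 10.5 × 6.25 = 65.62 → 66.
pocket: 7.5 × 6.25 = 46.88 → 47.
sleeve: 8.5 × 6.25 = 53.12 → 53.

button band 16; left front 66; pocket 47; sleeve 53.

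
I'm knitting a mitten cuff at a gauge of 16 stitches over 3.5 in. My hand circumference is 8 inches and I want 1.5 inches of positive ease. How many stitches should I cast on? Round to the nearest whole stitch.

CO 43 sts.

Finished = 8 + 1.5 = 9.5 in.
16 / 3.5 = 4.571 sts per inch.
9.50 × 4.571 = 43.43 sts.
→ 43 sts.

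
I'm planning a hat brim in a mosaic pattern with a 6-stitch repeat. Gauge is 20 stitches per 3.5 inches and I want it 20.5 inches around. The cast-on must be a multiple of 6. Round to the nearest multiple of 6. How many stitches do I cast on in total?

20 / 3.5 = 5.714 sts per inch.
20.5 × 5.714 = 117.14 sts.
Nearest multiple of 6: 120.

Cast on 120 stitches.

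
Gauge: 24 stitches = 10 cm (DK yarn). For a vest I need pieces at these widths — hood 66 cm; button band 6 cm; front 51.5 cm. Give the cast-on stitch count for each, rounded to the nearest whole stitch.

Rate = 24/10 = 2.4 sts per cm.
hood: 66 × 2.4 = 158.40 → 158.
button band: 6 × 2.4 = 14.40 → 14.
front: 51.5 × 2.4 = 123.60 → 124.

hood 158; button band 14; front 124.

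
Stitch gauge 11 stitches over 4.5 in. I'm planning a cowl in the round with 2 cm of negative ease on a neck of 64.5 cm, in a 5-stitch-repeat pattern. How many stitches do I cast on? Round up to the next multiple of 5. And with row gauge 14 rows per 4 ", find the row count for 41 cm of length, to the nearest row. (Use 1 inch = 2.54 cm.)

Finished = 64.5 − 2 = 62.5 cm.
62.5 cm × 1/2.54 = 24.61 inches.
11/4.5 = 2.444 sts per in; 24.61 × 2.444 = 60.15 sts.
Next multiple of 5 → 65.
41 cm = 16.14 inches; × 3.5 = 56.50 → 56 rows.

Cast on 65 stitches; work 56 rows.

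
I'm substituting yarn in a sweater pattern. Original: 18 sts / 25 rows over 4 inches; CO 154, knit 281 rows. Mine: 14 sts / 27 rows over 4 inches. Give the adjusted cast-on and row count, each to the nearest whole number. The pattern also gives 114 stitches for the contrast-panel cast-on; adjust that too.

Stitches: 154 × 14/18 = 119.78 → 120.
Rows: 281 × 27/25 = 303.48 → 303.
contrast-panel cast-on: 114 × 14/18 = 88.67 → 89.

Cast on 120 stitches; work 303 rows; contrast-panel cast-on 89 stitches.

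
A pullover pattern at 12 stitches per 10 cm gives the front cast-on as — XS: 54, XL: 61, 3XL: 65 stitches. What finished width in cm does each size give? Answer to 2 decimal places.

XS 45.00 cm; XL 50.83 cm; 3XL 54.17 cm.

12/10 = 1.2 sts per cm.
XS: 54 / 1.2 = 45.000 → 45.00 cm.
XL: 61 / 1.2 = 50.833 → 50.83 cm.
3XL: 65 / 1.2 = 54.167 → 54.17 cm.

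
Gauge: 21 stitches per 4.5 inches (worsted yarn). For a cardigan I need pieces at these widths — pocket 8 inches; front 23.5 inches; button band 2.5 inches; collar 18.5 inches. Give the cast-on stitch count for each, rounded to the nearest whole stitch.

pocket 37; front 110; button band 12; collar 86.

Rate = 21/4.5 = 4.667 sts per in.
pocket: 8 × 4.667 = 37.33 → 37.
front: 23.5 × 4.667 = 109.67 → 110.
button band: 2.5 × 4.667 = 11.67 → 12.
collar: 18.5 × 4.667 = 86.33 → 86.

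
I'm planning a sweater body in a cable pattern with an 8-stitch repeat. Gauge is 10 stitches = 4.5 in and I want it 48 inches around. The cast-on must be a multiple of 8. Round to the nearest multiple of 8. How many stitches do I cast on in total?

Cast on 104 stitches.

10 / 4.5 = 2.222 sts per inch.
48 × 2.222 = 106.67 sts.
Nearest multiple of 8: 104.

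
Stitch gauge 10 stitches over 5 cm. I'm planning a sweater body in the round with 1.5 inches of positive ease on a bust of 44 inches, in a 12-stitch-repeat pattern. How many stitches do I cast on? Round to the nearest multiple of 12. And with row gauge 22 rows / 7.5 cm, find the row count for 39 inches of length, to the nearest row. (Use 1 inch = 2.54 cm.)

Cast on 228 stitches; work 291 rows.

Finished = 44 + 1.5 = 45.5 inches.
45.5 inches × 2.54 = 115.57 cm.
10/5 = 2 sts per cm; 115.57 × 2 = 231.14 sts.
Nearest multiple of 12 → 228.
39 inches = 99.06 cm; × 2.933 = 290.58 → 291 rows.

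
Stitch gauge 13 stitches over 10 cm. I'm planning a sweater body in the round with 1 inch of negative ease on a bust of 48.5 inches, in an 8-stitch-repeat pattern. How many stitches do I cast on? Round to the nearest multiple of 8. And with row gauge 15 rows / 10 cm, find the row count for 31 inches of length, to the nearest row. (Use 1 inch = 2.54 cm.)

Finished = 48.5 − 1 = 47.5 inches.
47.5 inches × 2.54 = 120.65 cm.
13/10 = 1.3 sts per cm; 120.65 × 1.3 = 156.84 sts.
Nearest multiple of 8 → 160.
31 inches = 78.74 cm; × 1.5 = 118.11 → 118 rows.

Cast on 160 stitches; work 118 rows.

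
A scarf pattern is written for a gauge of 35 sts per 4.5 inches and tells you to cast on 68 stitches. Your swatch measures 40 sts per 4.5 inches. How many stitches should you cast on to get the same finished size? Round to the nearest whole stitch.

Scale factor = 40 / 35 = 1.143.
68 × 40 / 35 = 77.71 sts.
→ 78 sts.

Cast on 78 stitches.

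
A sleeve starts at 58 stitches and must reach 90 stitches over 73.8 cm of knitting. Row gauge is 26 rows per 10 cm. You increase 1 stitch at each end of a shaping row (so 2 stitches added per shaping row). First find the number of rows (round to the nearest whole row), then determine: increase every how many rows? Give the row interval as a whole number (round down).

Increase every 12th row.

Rows = 73.8 × 2.6 = 191.9 → 192 rows.
Stitches to add: 32 → 16 shaping rows (at 2 st each).
192 / 16 = 12.00 → every 12 rows.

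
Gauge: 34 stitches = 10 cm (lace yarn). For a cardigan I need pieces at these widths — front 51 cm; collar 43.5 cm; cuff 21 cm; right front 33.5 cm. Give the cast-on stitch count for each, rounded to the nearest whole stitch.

front 173; collar 148; cuff 71; right front 114.

Rate = 34/10 = 3.4 sts per cm.
front: 51 × 3.4 = 173.40 → 173.
collar: 43.5 × 3.4 = 147.90 → 148.
cuff: 21 × 3.4 = 71.40 → 71.
right front: 33.5 × 3.4 = 113.90 → 114.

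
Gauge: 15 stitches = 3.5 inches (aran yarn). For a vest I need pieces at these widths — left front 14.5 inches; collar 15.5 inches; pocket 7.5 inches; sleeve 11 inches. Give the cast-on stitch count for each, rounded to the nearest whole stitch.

Rate = 15/3.5 = 4.286 sts per in.
left front: 14.5 × 4.286 = 62.14 → 62.
collar: 15.5 × 4.286 = 66.43 → 66.
pocket: 7.5 × 4.286 = 32.14 → 32.
sleeve: 11 × 4.286 = 47.14 → 47.

left front 62; collar 66; pocket 32; sleeve 47.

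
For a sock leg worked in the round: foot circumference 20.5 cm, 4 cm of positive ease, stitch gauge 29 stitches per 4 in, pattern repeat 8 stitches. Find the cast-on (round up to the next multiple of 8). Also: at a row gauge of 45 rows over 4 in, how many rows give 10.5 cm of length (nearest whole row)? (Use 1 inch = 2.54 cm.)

Cast on 72 stitches; work 47 rows.

Finished = 20.5 + 4 = 24.5 cm.
24.5 cm × 1/2.54 = 9.65 inches.
29/4 = 7.25 sts per in; 9.65 × 7.25 = 69.93 sts.
Next multiple of 8 → 72.
10.5 cm = 4.13 inches; × 11.25 = 46.51 → 47 rows.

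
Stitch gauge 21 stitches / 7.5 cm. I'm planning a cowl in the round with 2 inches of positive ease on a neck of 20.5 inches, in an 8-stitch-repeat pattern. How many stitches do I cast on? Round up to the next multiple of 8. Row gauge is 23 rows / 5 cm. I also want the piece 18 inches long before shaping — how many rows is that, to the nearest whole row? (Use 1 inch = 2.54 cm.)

Finished = 20.5 + 2 = 22.5 inches.
22.5 inches × 2.54 = 57.15 cm.
21/7.5 = 2.8 sts per cm; 57.15 × 2.8 = 160.02 sts.
Next multiple of 8 → 168.
18 inches = 45.72 cm; × 4.6 = 210.31 → 210 rows.

Cast on 168 stitches; work 210 rows.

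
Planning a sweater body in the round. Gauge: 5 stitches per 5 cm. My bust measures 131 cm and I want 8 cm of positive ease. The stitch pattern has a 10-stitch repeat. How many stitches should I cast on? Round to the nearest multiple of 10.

140 stitches.

Finished = 131 + 8 = 139 cm.
5 / 5 = 1 sts/cm.
139 × 1 = 139.00 sts.
Nearest multiple of 10: 140.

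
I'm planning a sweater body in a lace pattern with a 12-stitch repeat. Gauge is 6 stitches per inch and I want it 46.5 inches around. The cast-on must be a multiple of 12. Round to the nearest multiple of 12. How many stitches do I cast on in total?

6 / 1 = 6 sts per inch.
46.5 × 6 = 279.00 sts.
Nearest multiple of 12: 276.

276 stitches.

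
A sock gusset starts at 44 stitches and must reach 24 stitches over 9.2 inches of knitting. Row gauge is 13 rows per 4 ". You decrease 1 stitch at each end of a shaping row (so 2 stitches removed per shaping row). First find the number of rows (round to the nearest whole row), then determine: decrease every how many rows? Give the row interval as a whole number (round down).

Decrease every 3rd row.

Rows = 9.2 × 3.25 = 29.9 → 30 rows.
Stitches to remove: 20 → 10 shaping rows (at 2 st each).
30 / 10 = 3.00 → every 3 rows.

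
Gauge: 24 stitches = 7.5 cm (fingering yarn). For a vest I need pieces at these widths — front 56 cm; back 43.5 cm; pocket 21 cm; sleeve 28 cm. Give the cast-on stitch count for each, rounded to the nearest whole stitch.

Rate = 24/7.5 = 3.2 sts per cm.
front: 56 × 3.2 = 179.20 → 179.
back: 43.5 × 3.2 = 139.20 → 139.
pocket: 21 × 3.2 = 67.20 → 67.
sleeve: 28 × 3.2 = 89.60 → 90.

front 179; back 139; pocket 67; sleeve 90.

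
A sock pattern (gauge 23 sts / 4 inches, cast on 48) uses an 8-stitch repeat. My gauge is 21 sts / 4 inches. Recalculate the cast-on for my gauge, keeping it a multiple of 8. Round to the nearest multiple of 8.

CO 40 sts.

48 × 21 / 23 = 43.83.
Nearest multiple of 8: 40.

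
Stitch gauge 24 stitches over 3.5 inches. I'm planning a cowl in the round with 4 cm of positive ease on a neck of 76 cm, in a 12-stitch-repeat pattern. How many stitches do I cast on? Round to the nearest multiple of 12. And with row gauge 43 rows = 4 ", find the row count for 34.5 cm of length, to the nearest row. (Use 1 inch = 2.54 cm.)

Finished = 76 + 4 = 80 cm.
80 cm × 1/2.54 = 31.50 inches.
24/3.5 = 6.857 sts per in; 31.50 × 6.857 = 215.97 sts.
Nearest multiple of 12 → 216.
34.5 cm = 13.58 inches; × 10.75 = 146.01 → 146 rows.

Cast on 216 stitches; work 146 rows.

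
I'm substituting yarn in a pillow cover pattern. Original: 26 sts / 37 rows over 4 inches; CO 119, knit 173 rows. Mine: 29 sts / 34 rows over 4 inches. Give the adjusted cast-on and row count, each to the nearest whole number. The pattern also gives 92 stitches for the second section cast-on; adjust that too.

Cast on 133 stitches; work 159 rows; second section cast-on 103 stitches.

Stitches: 119 × 29/26 = 132.73 → 133.
Rows: 173 × 34/37 = 158.97 → 159.
second section cast-on: 92 × 29/26 = 102.62 → 103.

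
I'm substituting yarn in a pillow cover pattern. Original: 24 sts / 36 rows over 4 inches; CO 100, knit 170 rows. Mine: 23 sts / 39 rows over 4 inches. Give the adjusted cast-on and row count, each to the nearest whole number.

Stitches: 100 × 23/24 = 95.83 → 96.
Rows: 170 × 39/36 = 184.17 → 184.

Cast on 96 stitches; work 184 rows.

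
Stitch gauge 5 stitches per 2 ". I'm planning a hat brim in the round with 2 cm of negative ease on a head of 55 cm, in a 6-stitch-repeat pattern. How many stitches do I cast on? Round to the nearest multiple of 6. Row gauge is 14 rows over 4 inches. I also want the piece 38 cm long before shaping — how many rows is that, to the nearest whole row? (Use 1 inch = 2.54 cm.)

Finished = 55 − 2 = 53 cm.
53 cm × 1/2.54 = 20.87 inches.
5/2 = 2.5 sts per in; 20.87 × 2.5 = 52.17 sts.
Nearest multiple of 6 → 54.
38 cm = 14.96 inches; × 3.5 = 52.36 → 52 rows.

Cast on 54 stitches; work 52 rows.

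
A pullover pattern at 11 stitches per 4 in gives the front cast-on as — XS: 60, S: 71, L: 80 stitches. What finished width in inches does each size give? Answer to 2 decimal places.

XS 21.82 inches; S 25.82 inches; L 29.09 inches.

11/4 = 2.75 sts per in.
XS: 60 / 2.75 = 21.818 → 21.82 in.
S: 71 / 2.75 = 25.818 → 25.82 in.
L: 80 / 2.75 = 29.091 → 29.09 in.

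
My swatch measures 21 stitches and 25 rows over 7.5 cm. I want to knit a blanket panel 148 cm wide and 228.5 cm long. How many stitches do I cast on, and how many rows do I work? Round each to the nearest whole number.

Stitch gauge = 21/7.5 = 2.8 sts/cm; 148 × 2.8 = 414.40 → 414 sts.
Row gauge = 25/7.5 = 3.333 rows/cm; 228.5 × 3.333 = 761.67 → 762 rows.

Cast on 414 stitches and work 762 rows.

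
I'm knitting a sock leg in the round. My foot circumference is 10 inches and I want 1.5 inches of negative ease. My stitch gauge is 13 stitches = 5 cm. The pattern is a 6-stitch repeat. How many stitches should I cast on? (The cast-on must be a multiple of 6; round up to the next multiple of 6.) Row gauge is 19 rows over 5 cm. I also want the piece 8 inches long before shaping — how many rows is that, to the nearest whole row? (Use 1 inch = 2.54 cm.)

Cast on 60 stitches; work 77 rows.

Finished = 10 − 1.5 = 8.5 inches.
8.5 inches × 2.54 = 21.59 cm.
13/5 = 2.6 sts per cm; 21.59 × 2.6 = 56.13 sts.
Next multiple of 6 → 60.
8 inches = 20.32 cm; × 3.8 = 77.22 → 77 rows.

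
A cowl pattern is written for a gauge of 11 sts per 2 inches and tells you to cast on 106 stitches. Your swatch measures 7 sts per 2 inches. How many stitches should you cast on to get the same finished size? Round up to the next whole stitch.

Scale factor = 7 / 11 = 0.636.
106 × 7 / 11 = 67.45 sts.
→ 68 sts.

CO 68 sts.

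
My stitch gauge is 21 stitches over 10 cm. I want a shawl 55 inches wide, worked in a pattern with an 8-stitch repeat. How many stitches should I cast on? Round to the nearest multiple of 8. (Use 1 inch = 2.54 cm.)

55 in = 55 × 2.54 = 139.70 cm.
21 / 10 = 2.1 sts/cm.
139.70 × 2.1 = 293.37 sts.
→ 296.

CO 296 sts.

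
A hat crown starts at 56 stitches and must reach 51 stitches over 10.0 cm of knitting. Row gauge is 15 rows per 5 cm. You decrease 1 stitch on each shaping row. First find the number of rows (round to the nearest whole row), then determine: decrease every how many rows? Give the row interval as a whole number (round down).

Decrease every 6th row.

Rows = 10.0 × 3 = 30.0 → 30 rows.
Stitches to remove: 5 → 5 shaping rows (at 1 st each).
30 / 5 = 6.00 → every 6 rows.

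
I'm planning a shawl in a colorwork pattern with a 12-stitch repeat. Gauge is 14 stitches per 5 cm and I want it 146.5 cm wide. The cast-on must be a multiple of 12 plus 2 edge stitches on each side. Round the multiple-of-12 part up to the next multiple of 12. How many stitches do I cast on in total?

CO 412 sts.

14 / 5 = 2.8 sts per cm.
146.5 × 2.8 = 410.20 sts.
Less 4 edge sts → 406.20 for the repeat.
Next multiple of 12: 408.
Add back 4 edge sts → 412.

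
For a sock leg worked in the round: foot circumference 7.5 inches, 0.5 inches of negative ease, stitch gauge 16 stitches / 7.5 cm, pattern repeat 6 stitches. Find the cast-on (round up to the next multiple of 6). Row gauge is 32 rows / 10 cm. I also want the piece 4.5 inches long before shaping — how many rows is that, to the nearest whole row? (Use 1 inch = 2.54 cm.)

Cast on 42 stitches; work 37 rows.

Finished = 7.5 − 0.5 = 7 inches.
7 inches × 2.54 = 17.78 cm.
16/7.5 = 2.133 sts per cm; 17.78 × 2.133 = 37.93 sts.
Next multiple of 6 → 42.
4.5 inches = 11.43 cm; × 3.2 = 36.58 → 37 rows.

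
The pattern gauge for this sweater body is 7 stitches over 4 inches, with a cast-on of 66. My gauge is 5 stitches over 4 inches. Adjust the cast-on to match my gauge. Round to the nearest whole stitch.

Cast on 47 stitches.

Scale factor = 5 / 7 = 0.714.
66 × 5 / 7 = 47.14 sts.
→ 47 sts.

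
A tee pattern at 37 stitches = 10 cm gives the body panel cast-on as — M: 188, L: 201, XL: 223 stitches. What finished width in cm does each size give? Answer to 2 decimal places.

M 50.81 cm; L 54.32 cm; XL 60.27 cm.

37/10 = 3.7 sts per cm.
M: 188 / 3.7 = 50.811 → 50.81 cm.
L: 201 / 3.7 = 54.324 → 54.32 cm.
XL: 223 / 3.7 = 60.270 → 60.27 cm.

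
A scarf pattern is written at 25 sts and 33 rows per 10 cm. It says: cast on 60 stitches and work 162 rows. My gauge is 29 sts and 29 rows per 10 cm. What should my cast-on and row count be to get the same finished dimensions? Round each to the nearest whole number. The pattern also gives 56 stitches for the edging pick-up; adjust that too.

Cast on 70 stitches; work 142 rows; edging pick-up 65 stitches.

Stitches: 60 × 29/25 = 69.60 → 70.
Rows: 162 × 29/33 = 142.36 → 142.
edging pick-up: 56 × 29/25 = 64.96 → 65.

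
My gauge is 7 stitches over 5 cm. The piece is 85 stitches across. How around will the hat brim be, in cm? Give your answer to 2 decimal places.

7 stitches / 5 cm = 1.4 stitches per cm.
85 / 1.4 = 60.714 cm.

60.71 cm.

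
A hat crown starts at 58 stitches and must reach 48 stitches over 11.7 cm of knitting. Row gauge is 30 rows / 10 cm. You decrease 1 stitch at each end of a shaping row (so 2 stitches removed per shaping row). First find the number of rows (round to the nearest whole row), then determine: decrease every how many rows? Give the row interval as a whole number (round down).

Rows = 11.7 × 3 = 35.1 → 35 rows.
Stitches to remove: 10 → 5 shaping rows (at 2 st each).
35 / 5 = 7.00 → every 7 rows.

Decrease every 7th row.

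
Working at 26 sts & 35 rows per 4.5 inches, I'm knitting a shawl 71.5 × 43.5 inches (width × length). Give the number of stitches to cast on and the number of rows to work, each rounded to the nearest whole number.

Stitch gauge = 26/4.5 = 5.778 sts/in; 71.5 × 5.778 = 413.11 → 413 sts.
Row gauge = 35/4.5 = 7.778 rows/in; 43.5 × 7.778 = 338.33 → 338 rows.

Cast on 413 stitches and work 338 rows.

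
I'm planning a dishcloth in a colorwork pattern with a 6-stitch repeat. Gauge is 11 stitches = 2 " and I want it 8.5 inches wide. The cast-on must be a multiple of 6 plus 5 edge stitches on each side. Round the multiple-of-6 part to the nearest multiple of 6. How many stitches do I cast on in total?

Cast on 46 stitches.

11 / 2 = 5.5 sts per inch.
8.5 × 5.5 = 46.75 sts.
Less 10 edge sts → 36.75 for the repeat.
Nearest multiple of 6: 36.
Add back 10 edge sts → 46.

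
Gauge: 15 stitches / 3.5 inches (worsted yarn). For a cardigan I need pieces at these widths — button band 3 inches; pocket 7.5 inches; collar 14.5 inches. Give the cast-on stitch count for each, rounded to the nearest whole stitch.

Rate = 15/3.5 = 4.286 sts per in.
button band: 3 × 4.286 = 12.86 → 13.
pocket: 7.5 × 4.286 = 32.14 → 32.
collar: 14.5 × 4.286 = 62.14 → 62.

button band 13; pocket 32; collar 62.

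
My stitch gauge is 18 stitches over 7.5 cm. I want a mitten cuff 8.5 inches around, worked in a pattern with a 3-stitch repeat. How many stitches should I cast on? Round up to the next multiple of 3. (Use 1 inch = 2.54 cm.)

8.5 in = 8.5 × 2.54 = 21.59 cm.
18 / 7.5 = 2.4 sts/cm.
21.59 × 2.4 = 51.82 sts.
→ 54.

Cast on 54 stitches.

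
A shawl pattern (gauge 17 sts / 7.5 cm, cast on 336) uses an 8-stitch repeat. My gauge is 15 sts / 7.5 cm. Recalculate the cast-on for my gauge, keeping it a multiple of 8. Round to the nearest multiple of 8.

336 × 15 / 17 = 296.47.
Nearest multiple of 8: 296.

296 stitches.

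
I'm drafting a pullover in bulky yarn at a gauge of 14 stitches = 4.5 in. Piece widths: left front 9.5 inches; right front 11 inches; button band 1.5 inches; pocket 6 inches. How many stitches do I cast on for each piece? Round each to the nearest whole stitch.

Rate = 14/4.5 = 3.111 sts per in.
left front: 9.5 × 3.111 = 29.56 → 30.
right front: 11 × 3.111 = 34.22 → 34.
button band: 1.5 × 3.111 = 4.67 → 5.
pocket: 6 × 3.111 = 18.67 → 19.

left front 30; right front 34; button band 5; pocket 19.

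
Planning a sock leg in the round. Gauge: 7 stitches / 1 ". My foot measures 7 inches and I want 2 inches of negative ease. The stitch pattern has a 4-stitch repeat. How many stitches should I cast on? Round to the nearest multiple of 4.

CO 36 sts.

Finished = 7 − 2 = 5 inches.
7 / 1 = 7 sts/in.
5 × 7 = 35.00 sts.
Nearest multiple of 4: 36.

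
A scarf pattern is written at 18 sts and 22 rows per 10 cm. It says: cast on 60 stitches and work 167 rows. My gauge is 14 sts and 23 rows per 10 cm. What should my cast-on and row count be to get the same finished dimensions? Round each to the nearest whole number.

Stitches: 60 × 14/18 = 46.67 → 47.
Rows: 167 × 23/22 = 174.59 → 175.

Cast on 47 stitches; work 175 rows.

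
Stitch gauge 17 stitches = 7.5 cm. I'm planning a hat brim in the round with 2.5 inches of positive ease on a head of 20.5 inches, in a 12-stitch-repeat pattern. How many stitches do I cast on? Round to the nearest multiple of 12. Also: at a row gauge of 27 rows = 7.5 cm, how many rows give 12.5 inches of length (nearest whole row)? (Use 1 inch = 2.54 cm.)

Cast on 132 stitches; work 114 rows.

Finished = 20.5 + 2.5 = 23 inches.
23 inches × 2.54 = 58.42 cm.
17/7.5 = 2.267 sts per cm; 58.42 × 2.267 = 132.42 sts.
Nearest multiple of 12 → 132.
12.5 inches = 31.75 cm; × 3.6 = 114.30 → 114 rows.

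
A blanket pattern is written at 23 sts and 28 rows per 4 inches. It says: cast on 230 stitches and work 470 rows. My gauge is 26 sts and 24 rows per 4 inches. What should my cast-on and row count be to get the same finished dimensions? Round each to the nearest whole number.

Cast on 260 stitches; work 403 rows.

Stitches: 230 × 26/23 = 260.00 → 260.
Rows: 470 × 24/28 = 402.86 → 403.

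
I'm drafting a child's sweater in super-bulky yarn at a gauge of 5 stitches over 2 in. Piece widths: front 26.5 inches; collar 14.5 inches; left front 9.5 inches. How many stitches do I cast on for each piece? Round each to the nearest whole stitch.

Rate = 5/2 = 2.5 sts per in.
front: 26.5 × 2.5 = 66.25 → 66.
collar: 14.5 × 2.5 = 36.25 → 36.
left front: 9.5 × 2.5 = 23.75 → 24.

front 66; collar 36; left front 24.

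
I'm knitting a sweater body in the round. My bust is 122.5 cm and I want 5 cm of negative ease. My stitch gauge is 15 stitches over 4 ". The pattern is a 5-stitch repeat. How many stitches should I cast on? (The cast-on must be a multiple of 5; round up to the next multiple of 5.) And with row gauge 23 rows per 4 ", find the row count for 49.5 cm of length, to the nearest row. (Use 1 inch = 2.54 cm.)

Cast on 175 stitches; work 112 rows.

Finished = 122.5 − 5 = 117.5 cm.
117.5 cm × 1/2.54 = 46.26 inches.
15/4 = 3.75 sts per in; 46.26 × 3.75 = 173.47 sts.
Next multiple of 5 → 175.
49.5 cm = 19.49 inches; × 5.75 = 112.06 → 112 rows.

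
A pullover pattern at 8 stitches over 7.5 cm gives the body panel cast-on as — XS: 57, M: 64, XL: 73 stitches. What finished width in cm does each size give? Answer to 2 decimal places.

XS 53.44 cm; M 60.00 cm; XL 68.44 cm.

8/7.5 = 1.067 sts per cm.
XS: 57 / 1.067 = 53.438 → 53.44 cm.
M: 64 / 1.067 = 60.000 → 60.00 cm.
XL: 73 / 1.067 = 68.438 → 68.44 cm.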